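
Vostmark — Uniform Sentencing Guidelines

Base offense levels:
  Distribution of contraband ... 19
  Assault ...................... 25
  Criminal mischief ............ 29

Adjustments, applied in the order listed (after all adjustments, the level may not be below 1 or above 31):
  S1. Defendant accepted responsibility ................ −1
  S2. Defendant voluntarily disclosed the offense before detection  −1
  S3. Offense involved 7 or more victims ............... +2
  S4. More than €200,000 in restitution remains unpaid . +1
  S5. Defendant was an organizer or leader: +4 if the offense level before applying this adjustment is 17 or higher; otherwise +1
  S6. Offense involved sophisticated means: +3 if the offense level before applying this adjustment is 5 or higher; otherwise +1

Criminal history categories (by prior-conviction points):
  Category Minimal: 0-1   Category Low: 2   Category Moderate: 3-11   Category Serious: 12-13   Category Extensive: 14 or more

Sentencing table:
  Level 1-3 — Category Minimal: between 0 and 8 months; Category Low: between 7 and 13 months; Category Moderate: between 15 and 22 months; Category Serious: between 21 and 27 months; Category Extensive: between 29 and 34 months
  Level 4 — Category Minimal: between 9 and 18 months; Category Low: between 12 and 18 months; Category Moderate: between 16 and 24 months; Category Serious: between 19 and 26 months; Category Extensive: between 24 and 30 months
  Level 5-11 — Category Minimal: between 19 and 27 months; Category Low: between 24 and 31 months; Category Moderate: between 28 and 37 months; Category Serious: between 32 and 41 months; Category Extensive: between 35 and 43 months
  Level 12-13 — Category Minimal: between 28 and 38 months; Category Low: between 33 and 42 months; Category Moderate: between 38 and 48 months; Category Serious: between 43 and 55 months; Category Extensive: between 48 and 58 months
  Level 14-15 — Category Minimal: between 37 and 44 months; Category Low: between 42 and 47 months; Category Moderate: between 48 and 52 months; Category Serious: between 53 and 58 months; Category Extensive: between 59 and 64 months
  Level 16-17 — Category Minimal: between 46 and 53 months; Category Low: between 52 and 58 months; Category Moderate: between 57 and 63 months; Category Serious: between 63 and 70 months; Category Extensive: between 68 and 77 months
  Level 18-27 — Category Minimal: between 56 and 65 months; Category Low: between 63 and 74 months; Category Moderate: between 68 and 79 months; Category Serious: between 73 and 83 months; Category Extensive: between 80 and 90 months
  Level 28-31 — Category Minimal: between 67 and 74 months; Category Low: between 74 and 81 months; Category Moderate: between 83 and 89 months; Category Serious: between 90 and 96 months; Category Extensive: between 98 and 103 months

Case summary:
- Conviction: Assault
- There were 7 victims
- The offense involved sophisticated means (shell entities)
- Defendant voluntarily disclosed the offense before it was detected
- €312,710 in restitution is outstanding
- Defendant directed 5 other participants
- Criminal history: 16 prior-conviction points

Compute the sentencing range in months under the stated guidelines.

Base offense level for assault: 25.
S2 applies: 25 − 1 = 24.
S3 applies: 24 + 2 = 26.
S4 applies: 26 + 1 = 27.
S5 applies (level before this adjustment is 27 ≥ 17, so +4): 27 + 4 = 31.
S6 applies (level before this adjustment is 31 ≥ 5, so +3): 31 + 3 = 34.
Level 34 exceeds the maximum of 31; capped at 31.
Final offense level: 31.
Criminal history: 16 prior points → Category Extensive (14+).
Level 31 falls in the 28-31 band.
Grid: Level 28-31 × Category Extensive = 98-103 months.

98-103 months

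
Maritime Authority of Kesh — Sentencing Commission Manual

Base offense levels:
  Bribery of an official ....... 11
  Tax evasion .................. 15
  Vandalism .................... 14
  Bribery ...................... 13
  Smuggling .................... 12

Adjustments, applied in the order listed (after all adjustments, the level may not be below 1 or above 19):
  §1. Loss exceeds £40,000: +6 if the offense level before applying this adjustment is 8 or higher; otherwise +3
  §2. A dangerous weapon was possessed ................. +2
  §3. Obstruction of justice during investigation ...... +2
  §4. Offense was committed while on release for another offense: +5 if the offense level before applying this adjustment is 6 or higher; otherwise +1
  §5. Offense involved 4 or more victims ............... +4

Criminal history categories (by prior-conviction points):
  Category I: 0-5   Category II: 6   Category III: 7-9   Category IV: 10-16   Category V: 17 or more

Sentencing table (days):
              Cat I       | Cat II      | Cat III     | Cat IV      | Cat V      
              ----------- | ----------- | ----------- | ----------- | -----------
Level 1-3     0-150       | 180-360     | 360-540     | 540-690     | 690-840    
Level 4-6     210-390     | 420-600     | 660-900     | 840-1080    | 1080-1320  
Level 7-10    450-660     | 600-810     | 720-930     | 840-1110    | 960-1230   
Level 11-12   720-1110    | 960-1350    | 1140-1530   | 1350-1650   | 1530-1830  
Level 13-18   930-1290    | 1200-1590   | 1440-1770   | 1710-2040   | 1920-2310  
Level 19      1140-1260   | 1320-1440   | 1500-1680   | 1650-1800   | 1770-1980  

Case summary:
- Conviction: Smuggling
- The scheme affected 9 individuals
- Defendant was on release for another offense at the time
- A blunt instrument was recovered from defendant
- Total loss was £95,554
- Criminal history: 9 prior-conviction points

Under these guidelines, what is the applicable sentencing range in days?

1500-1680 days

Base offense level for smuggling: 12.
§1 applies (level before this adjustment is 12 ≥ 8, so +6): 12 + 6 = 18.
§2 applies: 18 + 2 = 20.
§4 applies (level before this adjustment is 20 ≥ 6, so +5): 20 + 5 = 25.
§5 applies: 25 + 4 = 29.
Level 29 exceeds the maximum of 19; capped at 19.
Final offense level: 19.
Criminal history: 9 prior points → Category III (7-9).
Level 19 falls in the 19 band.
Grid: Level 19 × Category III = 1500-1680 days.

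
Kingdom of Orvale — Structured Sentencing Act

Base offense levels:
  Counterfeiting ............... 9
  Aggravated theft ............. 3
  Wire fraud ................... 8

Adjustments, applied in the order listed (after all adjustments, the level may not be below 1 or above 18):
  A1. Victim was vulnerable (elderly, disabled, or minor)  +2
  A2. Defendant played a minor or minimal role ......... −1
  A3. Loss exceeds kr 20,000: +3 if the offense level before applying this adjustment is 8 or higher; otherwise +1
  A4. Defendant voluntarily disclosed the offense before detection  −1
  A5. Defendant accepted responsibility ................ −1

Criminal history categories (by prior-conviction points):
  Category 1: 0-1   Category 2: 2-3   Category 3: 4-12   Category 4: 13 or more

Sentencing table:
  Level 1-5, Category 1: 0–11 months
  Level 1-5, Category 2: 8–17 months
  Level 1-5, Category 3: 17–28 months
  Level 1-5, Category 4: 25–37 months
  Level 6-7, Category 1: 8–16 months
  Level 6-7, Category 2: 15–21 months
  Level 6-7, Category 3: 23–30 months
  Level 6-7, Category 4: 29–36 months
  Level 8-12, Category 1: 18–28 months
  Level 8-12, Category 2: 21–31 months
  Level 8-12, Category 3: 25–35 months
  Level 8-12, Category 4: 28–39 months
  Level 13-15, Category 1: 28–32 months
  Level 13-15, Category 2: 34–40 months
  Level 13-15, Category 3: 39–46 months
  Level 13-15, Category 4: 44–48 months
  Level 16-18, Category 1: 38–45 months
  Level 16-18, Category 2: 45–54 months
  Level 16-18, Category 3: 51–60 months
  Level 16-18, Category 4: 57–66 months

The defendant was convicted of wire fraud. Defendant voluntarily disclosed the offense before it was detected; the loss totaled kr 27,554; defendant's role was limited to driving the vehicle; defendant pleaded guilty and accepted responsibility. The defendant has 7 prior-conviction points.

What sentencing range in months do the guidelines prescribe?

23-30 months

Base offense level for wire fraud: 8.
A2 applies: 8 − 1 = 7.
A3 applies (level before this adjustment is 7 < 8, so +1): 7 + 1 = 8.
A4 applies: 8 − 1 = 7.
A5 applies: 7 − 1 = 6.
Final offense level: 6.
Criminal history: 7 prior points → Category 3 (4-12).
Level 6 falls in the 6-7 band.
Grid: Level 6-7 × Category 3 = 23-30 months.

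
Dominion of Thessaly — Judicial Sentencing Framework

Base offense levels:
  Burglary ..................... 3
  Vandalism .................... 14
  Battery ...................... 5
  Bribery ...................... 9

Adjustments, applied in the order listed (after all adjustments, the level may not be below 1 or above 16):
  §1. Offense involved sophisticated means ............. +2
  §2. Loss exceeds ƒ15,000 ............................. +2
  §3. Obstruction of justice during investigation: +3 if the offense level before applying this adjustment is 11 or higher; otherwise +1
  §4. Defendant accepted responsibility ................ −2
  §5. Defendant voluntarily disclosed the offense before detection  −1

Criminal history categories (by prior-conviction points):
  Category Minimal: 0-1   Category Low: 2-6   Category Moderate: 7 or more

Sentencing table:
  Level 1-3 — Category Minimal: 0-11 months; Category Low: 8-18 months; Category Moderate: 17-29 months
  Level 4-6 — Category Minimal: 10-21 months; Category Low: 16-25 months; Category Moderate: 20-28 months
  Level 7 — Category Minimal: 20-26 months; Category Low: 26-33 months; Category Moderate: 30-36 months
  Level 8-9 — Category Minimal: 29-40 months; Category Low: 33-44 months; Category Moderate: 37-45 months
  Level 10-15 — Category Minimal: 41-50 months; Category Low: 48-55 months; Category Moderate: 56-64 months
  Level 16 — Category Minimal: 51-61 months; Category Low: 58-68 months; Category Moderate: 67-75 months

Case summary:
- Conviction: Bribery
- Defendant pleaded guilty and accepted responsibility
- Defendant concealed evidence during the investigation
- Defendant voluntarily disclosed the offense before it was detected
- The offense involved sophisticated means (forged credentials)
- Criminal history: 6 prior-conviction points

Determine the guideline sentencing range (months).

Base offense level for bribery: 9.
§1 applies: 9 + 2 = 11.
§2 does not apply.
§3 applies (level before this adjustment is 11 ≥ 11, so +3): 11 + 3 = 14.
§4 applies: 14 − 2 = 12.
§5 applies: 12 − 1 = 11.
Final offense level: 11.
Criminal history: 6 prior points → Category Low (2-6).
Level 11 falls in the 10-15 band.
Grid: Level 10-15 × Category Low = 48-55 months.

48-55 months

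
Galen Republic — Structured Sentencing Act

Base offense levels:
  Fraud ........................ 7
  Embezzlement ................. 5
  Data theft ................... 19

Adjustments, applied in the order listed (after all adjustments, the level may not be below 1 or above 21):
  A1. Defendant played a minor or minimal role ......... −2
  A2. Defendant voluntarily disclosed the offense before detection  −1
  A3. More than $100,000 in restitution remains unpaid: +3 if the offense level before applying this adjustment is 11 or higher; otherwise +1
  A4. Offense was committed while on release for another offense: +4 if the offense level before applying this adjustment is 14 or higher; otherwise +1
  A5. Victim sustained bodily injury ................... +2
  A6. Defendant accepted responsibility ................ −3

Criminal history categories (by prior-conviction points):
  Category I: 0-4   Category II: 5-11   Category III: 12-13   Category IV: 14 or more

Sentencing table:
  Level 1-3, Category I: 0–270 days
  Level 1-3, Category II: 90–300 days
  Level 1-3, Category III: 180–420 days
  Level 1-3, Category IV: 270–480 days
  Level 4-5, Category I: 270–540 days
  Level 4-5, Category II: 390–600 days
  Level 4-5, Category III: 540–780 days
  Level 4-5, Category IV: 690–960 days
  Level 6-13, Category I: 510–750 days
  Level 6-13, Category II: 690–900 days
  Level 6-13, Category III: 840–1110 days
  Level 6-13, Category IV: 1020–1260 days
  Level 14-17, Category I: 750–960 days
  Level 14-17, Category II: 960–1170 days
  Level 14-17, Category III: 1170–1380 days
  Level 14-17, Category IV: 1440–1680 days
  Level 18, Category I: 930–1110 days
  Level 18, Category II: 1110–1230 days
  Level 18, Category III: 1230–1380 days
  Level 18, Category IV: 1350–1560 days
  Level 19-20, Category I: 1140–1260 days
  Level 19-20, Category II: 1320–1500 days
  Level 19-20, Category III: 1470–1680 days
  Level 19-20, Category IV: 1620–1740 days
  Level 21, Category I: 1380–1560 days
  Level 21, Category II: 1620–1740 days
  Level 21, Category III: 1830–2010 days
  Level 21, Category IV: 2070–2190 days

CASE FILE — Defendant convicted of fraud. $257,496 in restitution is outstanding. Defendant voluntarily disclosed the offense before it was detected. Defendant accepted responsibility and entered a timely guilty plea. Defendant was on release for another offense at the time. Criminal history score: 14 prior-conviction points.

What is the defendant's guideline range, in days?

690-960 days

Base offense level for fraud: 7.
A2 applies: 7 − 1 = 6.
A3 applies (level before this adjustment is 6 < 11, so +1): 6 + 1 = 7.
A4 applies (level before this adjustment is 7 < 14, so +1): 7 + 1 = 8.
A6 applies: 8 − 3 = 5.
Final offense level: 5.
Criminal history: 14 prior points → Category IV (14+).
Level 5 falls in the 4-5 band.
Grid: Level 4-5 × Category IV = 690-960 days.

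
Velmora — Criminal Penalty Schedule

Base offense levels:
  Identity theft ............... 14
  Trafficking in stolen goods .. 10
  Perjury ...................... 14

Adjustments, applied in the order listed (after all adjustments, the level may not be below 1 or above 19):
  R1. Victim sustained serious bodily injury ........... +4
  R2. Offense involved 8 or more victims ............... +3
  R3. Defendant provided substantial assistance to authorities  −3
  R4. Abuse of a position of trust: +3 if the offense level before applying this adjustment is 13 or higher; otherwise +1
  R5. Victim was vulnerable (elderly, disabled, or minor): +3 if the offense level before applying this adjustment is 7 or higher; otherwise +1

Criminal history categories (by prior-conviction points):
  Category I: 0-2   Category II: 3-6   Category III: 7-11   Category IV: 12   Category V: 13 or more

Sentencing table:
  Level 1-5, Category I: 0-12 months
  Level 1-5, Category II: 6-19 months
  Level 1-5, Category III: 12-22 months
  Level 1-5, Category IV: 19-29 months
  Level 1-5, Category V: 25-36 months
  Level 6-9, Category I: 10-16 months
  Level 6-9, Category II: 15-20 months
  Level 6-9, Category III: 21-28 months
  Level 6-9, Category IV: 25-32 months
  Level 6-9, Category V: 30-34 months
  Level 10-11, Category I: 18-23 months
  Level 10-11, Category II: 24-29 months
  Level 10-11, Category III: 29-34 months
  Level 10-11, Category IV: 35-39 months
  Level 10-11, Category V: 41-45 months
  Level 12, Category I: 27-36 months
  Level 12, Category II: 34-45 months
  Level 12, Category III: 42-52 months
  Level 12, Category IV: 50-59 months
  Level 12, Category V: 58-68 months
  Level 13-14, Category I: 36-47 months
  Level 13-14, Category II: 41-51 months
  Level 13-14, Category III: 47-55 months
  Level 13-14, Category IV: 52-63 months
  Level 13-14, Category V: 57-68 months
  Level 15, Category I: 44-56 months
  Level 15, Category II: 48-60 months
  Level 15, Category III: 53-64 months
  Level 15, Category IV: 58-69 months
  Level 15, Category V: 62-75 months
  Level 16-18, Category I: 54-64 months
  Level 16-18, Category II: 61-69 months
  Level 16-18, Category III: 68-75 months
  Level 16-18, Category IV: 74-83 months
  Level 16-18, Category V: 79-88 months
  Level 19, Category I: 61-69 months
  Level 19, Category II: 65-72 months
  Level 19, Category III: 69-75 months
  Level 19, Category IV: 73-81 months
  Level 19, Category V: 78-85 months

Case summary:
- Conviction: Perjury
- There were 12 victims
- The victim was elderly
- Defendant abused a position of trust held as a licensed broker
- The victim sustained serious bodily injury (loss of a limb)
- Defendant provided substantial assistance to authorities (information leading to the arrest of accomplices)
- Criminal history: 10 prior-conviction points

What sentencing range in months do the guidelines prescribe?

69-75 months

Base offense level for perjury: 14.
R1 applies: 14 + 4 = 18.
R2 applies: 18 + 3 = 21.
R3 applies: 21 − 3 = 18.
R4 applies (level before this adjustment is 18 ≥ 13, so +3): 18 + 3 = 21.
R5 applies (level before this adjustment is 21 ≥ 7, so +3): 21 + 3 = 24.
Level 24 exceeds the maximum of 19; capped at 19.
Final offense level: 19.
Criminal history: 10 prior points → Category III (7-11).
Level 19 falls in the 19 band.
Grid: Level 19 × Category III = 69-75 months.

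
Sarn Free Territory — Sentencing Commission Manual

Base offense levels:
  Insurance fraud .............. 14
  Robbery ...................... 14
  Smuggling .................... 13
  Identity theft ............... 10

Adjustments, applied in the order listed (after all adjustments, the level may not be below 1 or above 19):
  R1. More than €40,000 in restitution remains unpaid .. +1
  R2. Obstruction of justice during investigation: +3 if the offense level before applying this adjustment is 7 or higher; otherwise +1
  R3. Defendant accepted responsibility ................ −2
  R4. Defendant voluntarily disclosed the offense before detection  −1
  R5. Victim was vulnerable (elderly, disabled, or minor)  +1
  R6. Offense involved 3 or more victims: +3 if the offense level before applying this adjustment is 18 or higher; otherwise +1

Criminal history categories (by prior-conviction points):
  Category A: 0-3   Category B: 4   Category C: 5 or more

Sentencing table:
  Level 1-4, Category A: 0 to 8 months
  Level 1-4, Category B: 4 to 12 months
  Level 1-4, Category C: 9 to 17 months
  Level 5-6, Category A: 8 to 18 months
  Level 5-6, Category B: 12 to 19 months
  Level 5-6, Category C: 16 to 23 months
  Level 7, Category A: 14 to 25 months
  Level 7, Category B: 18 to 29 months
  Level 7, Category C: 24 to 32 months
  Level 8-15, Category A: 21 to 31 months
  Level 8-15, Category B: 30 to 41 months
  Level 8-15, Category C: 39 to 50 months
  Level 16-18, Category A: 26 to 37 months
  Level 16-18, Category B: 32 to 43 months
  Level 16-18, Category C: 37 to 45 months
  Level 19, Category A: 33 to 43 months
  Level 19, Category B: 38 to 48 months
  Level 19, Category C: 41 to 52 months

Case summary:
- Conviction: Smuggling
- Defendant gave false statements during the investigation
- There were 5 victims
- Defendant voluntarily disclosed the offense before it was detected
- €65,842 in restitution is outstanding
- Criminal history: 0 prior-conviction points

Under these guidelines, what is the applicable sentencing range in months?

Base offense level for smuggling: 13.
R1 applies: 13 + 1 = 14.
R2 applies (level before this adjustment is 14 ≥ 7, so +3): 14 + 3 = 17.
R3 does not apply.
R4 applies: 17 − 1 = 16.
R5 does not apply.
R6 applies (level before this adjustment is 16 < 18, so +1): 16 + 1 = 17.
Final offense level: 17.
Criminal history: 0 prior points → Category A (0-3).
Level 17 falls in the 16-18 band.
Grid: Level 16-18 × Category A = 26-37 months.

26-37 months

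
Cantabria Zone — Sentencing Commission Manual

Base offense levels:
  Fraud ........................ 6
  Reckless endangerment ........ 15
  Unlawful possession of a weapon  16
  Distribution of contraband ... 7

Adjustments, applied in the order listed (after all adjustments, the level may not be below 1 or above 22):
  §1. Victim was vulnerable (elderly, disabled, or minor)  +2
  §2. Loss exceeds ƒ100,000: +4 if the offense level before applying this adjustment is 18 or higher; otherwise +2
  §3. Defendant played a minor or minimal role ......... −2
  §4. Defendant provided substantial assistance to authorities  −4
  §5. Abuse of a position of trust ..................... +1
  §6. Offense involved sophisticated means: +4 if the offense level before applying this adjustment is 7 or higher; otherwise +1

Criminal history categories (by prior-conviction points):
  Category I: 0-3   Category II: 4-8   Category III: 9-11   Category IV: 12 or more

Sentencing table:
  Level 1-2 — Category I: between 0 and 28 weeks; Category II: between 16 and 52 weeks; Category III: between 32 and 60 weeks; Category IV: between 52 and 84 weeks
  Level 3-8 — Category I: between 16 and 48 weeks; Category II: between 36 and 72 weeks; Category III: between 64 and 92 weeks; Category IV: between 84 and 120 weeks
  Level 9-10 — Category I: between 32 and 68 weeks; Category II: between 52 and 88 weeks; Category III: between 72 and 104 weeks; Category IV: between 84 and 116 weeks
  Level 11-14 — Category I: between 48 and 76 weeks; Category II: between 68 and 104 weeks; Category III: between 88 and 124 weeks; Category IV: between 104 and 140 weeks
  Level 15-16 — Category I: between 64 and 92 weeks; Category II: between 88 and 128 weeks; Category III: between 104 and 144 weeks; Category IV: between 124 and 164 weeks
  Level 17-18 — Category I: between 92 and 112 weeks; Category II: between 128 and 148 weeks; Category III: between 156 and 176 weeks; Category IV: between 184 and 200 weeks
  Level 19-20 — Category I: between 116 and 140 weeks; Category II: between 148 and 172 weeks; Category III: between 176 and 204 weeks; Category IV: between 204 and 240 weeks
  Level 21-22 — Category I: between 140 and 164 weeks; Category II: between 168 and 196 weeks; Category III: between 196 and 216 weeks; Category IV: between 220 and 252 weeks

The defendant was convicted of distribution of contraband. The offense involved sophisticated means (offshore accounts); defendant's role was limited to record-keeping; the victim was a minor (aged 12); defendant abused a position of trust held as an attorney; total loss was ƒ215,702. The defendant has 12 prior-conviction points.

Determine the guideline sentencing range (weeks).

Base offense level for distribution of contraband: 7.
§1 applies: 7 + 2 = 9.
§2 applies (level before this adjustment is 9 < 18, so +2): 9 + 2 = 11.
§3 applies: 11 − 2 = 9.
§5 applies: 9 + 1 = 10.
§6 applies (level before this adjustment is 10 ≥ 7, so +4): 10 + 4 = 14.
Final offense level: 14.
Criminal history: 12 prior points → Category IV (12+).
Level 14 falls in the 11-14 band.
Grid: Level 11-14 × Category IV = 104-140 weeks.

104-140 weeks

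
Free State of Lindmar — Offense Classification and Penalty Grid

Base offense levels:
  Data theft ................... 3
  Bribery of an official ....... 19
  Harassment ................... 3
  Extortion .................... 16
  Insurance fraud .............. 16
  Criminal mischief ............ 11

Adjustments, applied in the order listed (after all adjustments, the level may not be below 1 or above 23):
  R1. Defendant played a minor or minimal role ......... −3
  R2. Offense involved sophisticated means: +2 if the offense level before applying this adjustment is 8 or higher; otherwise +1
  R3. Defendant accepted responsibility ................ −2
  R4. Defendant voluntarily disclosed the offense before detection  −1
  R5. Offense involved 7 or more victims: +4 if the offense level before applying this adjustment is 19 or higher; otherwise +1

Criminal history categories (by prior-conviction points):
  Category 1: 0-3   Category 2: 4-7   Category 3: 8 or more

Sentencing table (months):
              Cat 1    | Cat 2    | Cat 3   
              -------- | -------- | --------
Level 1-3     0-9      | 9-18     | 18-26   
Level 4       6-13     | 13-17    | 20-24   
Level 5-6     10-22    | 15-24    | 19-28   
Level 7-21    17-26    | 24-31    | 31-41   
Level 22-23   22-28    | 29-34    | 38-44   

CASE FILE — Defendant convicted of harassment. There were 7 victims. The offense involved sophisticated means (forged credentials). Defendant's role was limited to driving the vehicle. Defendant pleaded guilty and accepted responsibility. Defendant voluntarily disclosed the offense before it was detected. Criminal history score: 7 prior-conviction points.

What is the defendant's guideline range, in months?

Base offense level for harassment: 3.
R1 applies: 3 − 3 = 0.
R2 applies (level before this adjustment is 0 < 8, so +1): 0 + 1 = 1.
R3 applies: 1 − 2 = -1.
R4 applies: -1 − 1 = -2.
R5 applies (level before this adjustment is -2 < 19, so +1): -2 + 1 = -1.
Level -1 is below the minimum of 1; floored at 1.
Final offense level: 1.
Criminal history: 7 prior points → Category 2 (4-7).
Level 1 falls in the 1-3 band.
Grid: Level 1-3 × Category 2 = 9-18 months.

9-18 months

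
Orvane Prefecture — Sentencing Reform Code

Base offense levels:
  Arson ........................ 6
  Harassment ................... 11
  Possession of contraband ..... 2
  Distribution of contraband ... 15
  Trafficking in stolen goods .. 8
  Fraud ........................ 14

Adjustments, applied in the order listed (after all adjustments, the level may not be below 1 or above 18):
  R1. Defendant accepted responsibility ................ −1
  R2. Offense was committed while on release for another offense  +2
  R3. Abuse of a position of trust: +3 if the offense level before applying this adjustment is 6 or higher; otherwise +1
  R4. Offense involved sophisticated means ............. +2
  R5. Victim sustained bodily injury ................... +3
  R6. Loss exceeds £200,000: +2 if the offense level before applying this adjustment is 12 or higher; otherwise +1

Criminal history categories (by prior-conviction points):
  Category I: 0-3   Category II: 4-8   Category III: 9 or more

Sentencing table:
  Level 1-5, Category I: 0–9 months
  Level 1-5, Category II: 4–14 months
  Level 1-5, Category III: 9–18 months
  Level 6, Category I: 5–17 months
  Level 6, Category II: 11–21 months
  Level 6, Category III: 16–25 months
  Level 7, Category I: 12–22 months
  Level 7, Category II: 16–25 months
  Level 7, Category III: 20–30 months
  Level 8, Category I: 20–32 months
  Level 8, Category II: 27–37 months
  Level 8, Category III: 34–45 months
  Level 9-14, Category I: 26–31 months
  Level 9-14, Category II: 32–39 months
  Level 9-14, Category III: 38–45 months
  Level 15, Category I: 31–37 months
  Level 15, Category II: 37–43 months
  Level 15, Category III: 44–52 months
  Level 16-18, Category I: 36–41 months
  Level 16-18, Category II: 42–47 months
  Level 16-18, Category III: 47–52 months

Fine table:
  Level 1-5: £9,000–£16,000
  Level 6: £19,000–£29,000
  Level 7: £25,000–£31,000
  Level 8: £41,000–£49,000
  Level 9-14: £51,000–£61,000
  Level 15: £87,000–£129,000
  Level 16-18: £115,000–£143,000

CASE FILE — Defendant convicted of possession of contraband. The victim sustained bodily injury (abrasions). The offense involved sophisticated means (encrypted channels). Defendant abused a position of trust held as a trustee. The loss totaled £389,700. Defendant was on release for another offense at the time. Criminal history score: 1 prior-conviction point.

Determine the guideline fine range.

Base offense level for possession of contraband: 2.
R1 does not apply.
R2 applies: 2 + 2 = 4.
R3 applies (level before this adjustment is 4 < 6, so +1): 4 + 1 = 5.
R4 applies: 5 + 2 = 7.
R5 applies: 7 + 3 = 10.
R6 applies (level before this adjustment is 10 < 12, so +1): 10 + 1 = 11.
Final offense level: 11.
Level 11 falls in the 9-14 band.
Fine table: Level 9-14 → £51,000–£61,000.

£51,000–£61,000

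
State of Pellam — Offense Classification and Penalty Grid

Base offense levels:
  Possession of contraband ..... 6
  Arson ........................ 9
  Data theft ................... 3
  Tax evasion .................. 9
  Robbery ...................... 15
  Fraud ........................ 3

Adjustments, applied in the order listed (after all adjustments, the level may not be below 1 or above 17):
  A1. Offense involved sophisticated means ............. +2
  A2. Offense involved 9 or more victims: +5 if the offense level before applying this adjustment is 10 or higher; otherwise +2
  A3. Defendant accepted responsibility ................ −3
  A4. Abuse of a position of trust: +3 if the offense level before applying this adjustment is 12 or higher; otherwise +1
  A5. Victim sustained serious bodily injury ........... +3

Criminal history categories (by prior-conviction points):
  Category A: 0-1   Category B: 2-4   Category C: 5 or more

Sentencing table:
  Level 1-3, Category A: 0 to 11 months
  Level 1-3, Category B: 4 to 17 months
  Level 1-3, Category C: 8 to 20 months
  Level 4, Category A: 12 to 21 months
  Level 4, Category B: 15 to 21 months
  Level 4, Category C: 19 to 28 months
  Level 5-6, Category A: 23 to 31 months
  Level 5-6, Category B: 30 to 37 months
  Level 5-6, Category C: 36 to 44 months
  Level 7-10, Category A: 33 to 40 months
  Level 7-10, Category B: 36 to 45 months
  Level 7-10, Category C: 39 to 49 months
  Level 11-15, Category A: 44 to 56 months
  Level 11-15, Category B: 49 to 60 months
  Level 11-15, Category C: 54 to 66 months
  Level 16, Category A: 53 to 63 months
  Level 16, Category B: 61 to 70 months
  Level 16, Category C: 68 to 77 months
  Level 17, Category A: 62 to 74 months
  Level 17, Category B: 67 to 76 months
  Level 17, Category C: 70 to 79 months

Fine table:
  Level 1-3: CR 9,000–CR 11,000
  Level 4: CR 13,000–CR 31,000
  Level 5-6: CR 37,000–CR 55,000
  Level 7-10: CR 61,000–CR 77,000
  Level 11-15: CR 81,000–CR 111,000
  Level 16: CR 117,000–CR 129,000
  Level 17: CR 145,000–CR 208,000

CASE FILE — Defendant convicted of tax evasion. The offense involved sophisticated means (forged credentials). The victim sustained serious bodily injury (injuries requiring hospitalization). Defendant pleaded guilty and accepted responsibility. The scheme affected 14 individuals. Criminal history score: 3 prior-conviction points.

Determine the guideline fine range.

CR 117,000–CR 129,000

Base offense level for tax evasion: 9.
A1 applies: 9 + 2 = 11.
A2 applies (level before this adjustment is 11 ≥ 10, so +5): 11 + 5 = 16.
A3 applies: 16 − 3 = 13.
A5 applies: 13 + 3 = 16.
Final offense level: 16.
Level 16 falls in the 16 band.
Fine table: Level 16 → CR 117,000–CR 129,000.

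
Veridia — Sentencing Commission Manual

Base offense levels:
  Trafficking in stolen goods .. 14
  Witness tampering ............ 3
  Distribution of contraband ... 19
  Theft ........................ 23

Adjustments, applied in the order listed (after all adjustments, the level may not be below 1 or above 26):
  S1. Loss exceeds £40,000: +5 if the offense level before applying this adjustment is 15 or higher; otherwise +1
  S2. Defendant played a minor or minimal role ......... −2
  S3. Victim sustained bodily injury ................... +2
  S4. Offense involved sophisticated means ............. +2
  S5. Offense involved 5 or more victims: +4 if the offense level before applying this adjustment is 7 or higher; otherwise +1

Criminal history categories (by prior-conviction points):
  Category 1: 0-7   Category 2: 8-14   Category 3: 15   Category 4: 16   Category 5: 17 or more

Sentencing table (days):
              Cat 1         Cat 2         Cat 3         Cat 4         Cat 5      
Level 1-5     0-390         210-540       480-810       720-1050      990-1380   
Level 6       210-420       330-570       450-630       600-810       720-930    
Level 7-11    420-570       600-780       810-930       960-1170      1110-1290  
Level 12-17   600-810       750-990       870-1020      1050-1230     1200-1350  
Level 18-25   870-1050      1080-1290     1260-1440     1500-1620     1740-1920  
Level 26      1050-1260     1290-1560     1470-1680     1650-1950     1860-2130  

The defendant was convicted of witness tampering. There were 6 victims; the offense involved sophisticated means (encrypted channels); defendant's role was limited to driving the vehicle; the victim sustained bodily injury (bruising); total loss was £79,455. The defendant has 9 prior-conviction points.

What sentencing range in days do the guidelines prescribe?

Base offense level for witness tampering: 3.
S1 applies (level before this adjustment is 3 < 15, so +1): 3 + 1 = 4.
S2 applies: 4 − 2 = 2.
S3 applies: 2 + 2 = 4.
S4 applies: 4 + 2 = 6.
S5 applies (level before this adjustment is 6 < 7, so +1): 6 + 1 = 7.
Final offense level: 7.
Criminal history: 9 prior points → Category 2 (8-14).
Level 7 falls in the 7-11 band.
Grid: Level 7-11 × Category 2 = 600-780 days.

600-780 days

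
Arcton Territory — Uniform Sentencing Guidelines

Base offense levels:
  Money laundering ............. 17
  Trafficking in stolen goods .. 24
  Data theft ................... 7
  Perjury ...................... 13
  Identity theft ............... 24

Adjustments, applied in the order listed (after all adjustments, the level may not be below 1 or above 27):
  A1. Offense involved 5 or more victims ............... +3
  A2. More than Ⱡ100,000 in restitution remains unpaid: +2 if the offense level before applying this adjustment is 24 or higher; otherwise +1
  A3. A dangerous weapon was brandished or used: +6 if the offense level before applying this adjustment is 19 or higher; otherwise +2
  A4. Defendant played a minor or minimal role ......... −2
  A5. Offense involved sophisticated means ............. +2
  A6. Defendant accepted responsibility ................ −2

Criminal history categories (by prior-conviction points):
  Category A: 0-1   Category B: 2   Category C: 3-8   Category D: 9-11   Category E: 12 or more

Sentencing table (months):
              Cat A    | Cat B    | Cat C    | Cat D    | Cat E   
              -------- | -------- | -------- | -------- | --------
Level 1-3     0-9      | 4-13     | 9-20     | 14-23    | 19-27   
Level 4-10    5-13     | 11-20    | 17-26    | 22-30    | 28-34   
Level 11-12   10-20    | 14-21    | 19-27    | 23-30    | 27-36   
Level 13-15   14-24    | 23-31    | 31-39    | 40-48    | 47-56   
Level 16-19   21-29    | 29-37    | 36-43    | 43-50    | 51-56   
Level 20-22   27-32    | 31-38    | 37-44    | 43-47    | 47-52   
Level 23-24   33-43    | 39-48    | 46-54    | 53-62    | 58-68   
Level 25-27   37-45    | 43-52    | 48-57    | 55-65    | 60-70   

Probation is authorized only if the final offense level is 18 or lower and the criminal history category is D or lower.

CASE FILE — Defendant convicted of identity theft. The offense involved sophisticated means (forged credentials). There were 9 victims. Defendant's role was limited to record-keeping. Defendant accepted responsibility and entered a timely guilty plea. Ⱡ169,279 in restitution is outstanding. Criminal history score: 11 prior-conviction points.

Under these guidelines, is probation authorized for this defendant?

Base offense level for identity theft: 24.
A1 applies: 24 + 3 = 27.
A2 applies (level before this adjustment is 27 ≥ 24, so +2): 27 + 2 = 29.
A3 does not apply.
A4 applies: 29 − 2 = 27.
A5 applies: 27 + 2 = 29.
A6 applies: 29 − 2 = 27.
Final offense level: 27.
Criminal history: 11 prior points → Category D (9-11).
Level 27 falls in the 25-27 band.
Grid: Level 25-27 × Category D = 55-65 months.
Probation check: level 27 > 18 and category D ≤ D → not eligible.

No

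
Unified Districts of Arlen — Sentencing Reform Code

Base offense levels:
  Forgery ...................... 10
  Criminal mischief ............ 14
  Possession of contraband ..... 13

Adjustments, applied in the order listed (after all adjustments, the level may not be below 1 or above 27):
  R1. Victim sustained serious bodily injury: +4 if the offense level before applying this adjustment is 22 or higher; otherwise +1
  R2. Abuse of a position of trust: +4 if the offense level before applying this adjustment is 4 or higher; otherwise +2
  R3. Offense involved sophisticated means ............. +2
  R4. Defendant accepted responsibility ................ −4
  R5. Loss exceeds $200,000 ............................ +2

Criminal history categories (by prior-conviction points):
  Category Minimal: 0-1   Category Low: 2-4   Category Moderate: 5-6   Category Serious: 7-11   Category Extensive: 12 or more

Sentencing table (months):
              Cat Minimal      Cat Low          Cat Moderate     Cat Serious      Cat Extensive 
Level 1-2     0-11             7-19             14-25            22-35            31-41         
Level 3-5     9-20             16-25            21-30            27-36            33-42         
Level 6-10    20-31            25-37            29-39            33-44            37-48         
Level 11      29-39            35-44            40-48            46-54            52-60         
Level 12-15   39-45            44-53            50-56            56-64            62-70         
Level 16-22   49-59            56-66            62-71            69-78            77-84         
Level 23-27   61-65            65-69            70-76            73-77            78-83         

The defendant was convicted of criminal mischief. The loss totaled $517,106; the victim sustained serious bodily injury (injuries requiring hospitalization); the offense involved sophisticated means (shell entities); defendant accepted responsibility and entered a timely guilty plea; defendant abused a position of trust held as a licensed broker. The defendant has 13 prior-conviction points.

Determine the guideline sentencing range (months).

77-84 months

Base offense level for criminal mischief: 14.
R1 applies (level before this adjustment is 14 < 22, so +1): 14 + 1 = 15.
R2 applies (level before this adjustment is 15 ≥ 4, so +4): 15 + 4 = 19.
R3 applies: 19 + 2 = 21.
R4 applies: 21 − 4 = 17.
R5 applies: 17 + 2 = 19.
Final offense level: 19.
Criminal history: 13 prior points → Category Extensive (12+).
Level 19 falls in the 16-22 band.
Grid: Level 16-22 × Category Extensive = 77-84 months.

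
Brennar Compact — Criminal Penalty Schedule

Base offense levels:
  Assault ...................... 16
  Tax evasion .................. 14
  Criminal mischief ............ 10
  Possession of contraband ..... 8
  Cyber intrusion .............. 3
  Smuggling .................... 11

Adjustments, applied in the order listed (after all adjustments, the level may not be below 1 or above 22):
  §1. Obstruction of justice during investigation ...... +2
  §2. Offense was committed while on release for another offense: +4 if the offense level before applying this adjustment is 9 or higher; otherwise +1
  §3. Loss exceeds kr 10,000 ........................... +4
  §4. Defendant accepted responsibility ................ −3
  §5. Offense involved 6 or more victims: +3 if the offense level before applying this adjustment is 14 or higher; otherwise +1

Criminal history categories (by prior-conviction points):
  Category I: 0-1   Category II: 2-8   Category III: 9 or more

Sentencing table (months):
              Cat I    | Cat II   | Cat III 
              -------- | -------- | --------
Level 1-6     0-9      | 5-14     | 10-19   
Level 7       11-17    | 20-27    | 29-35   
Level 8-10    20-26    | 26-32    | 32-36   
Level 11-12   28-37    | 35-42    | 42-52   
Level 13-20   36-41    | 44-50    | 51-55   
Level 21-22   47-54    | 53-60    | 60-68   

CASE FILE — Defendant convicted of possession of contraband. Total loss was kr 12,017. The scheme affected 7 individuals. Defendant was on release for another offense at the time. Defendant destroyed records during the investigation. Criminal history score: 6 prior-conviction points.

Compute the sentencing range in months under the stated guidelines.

53-60 months

Base offense level for possession of contraband: 8.
§1 applies: 8 + 2 = 10.
§2 applies (level before this adjustment is 10 ≥ 9, so +4): 10 + 4 = 14.
§3 applies: 14 + 4 = 18.
§5 applies (level before this adjustment is 18 ≥ 14, so +3): 18 + 3 = 21.
Final offense level: 21.
Criminal history: 6 prior points → Category II (2-8).
Level 21 falls in the 21-22 band.
Grid: Level 21-22 × Category II = 53-60 months.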